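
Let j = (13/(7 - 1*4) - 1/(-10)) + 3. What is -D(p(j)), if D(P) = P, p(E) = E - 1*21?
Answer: 407/30 ≈ 13.567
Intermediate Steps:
j = 223/30 (j = (13/(7 - 4) - 1*(-1/10)) + 3 = (13/3 + 1/10) + 3 = 133/30 + 3 = 223/30 ≈ 7.4333)
p(E) = -21 + E (p(E) = E - 21 = -21 + E)
-D(p(j)) = -(-21 + 223/30) = -1*(-407/30) = 407/30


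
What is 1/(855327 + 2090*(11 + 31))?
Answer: 1/943107 ≈ 1.0603e-6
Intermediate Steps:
1/(855327 + 2090*(11 + 31)) = 1/(855327 + 2090*42) = 1/(855327 + 87780) = 1/943107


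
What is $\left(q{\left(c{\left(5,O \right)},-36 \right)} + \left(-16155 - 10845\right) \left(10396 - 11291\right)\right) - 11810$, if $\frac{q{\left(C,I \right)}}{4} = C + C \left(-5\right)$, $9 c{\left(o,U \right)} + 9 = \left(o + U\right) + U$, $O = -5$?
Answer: $\frac{217378934}{9} \approx 2.4153 \cdot 10^{7}$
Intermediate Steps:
$c{\left(o,U \right)} = -1 + \frac{o}{9} + \frac{2 U}{9}$ ($c{\left(o,U \right)} = -1 + \frac{\left(o + U\right) + U}{9} = -1 + \frac{\left(U + o\right) + U}{9} = -1 + \frac{o + 2 U}{9} = -1 + \left(\frac{o}{9} + \frac{2 U}{9}\right) = -1 + \frac{o}{9} + \frac{2 U}{9}$)
$q{\left(C,I \right)} = - 16 C$ ($q{\left(C,I \right)} = 4 \left(C + C \left(-5\right)\right) = 4 \left(C - 5 C\right) = 4 \left(- 4 C\right) = - 16 C$)
$\left(q{\left(c{\left(5,O \right)},-36 \right)} + \left(-16155 - 10845\right) \left(10396 - 11291\right)\right) - 11810 = \left(- 16 \left(-1 + \frac{1}{9} \cdot 5 + \frac{2}{9} \left(-5\right)\right) + \left(-16155 - 10845\right) \left(10396 - 11291\right)\right) - 11810 = \left(- 16 \left(-1 + \frac{5}{9} - \frac{10}{9}\right) - -24165000\right) - 11810 = \left(\left(-16\right) \left(- \frac{14}{9}\right) + 24165000\right) - 11810 = \left(\frac{224}{9} + 24165000\right) - 11810 = \frac{217485224}{9} - 11810 = \frac{217378934}{9}$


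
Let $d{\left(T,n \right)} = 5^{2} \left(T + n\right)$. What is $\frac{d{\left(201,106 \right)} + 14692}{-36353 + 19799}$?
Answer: $- \frac{22367}{16554} \approx -1.3512$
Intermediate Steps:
$d{\left(T,n \right)} = 25 T + 25 n$ ($d{\left(T,n \right)} = 25 \left(T + n\right) = 25 T + 25 n$)
$\frac{d{\left(201,106 \right)} + 14692}{-36353 + 19799} = \frac{\left(25 \cdot 201 + 25 \cdot 106\right) + 14692}{-36353 + 19799} = \frac{\left(5025 + 2650\right) + 14692}{-16554} = \left(7675 + 14692\right) \left(- \frac{1}{16554}\right) = 22367 \left(- \frac{1}{16554}\right) = - \frac{22367}{16554}$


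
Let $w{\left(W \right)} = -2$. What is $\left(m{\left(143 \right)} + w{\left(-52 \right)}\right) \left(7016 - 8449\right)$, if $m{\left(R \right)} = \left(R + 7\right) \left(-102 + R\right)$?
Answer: $-8810084$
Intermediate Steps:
$m{\left(R \right)} = \left(-102 + R\right) \left(7 + R\right)$ ($m{\left(R \right)} = \left(7 + R\right) \left(-102 + R\right) = \left(-102 + R\right) \left(7 + R\right)$)
$\left(m{\left(143 \right)} + w{\left(-52 \right)}\right) \left(7016 - 8449\right) = \left(\left(-714 + 143^{2} - 13585\right) - 2\right) \left(7016 - 8449\right) = \left(\left(-714 + 20449 - 13585\right) - 2\right) \left(-1433\right) = \left(6150 - 2\right) \left(-1433\right) = 6148 \left(-1433\right) = -8810084$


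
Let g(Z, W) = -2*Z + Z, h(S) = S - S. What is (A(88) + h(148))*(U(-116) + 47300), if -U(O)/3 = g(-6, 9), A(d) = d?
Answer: 4160816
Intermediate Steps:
h(S) = 0
g(Z, W) = -Z
U(O) = -18 (U(O) = -(-3)*(-6) = -3*6 = -18)
(A(88) + h(148))*(U(-116) + 47300) = (88 + 0)*(-18 + 47300) = 88*47282 = 4160816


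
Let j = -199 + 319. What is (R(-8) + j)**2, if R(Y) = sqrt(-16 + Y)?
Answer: 14376 + 480*I*sqrt(6) ≈ 14376.0 + 1175.8*I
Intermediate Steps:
j = 120
(R(-8) + j)**2 = (sqrt(-16 - 8) + 120)**2 = (sqrt(-24) + 120)**2 = (2*I*sqrt(6) + 120)**2 = (120 + 2*I*sqrt(6))**2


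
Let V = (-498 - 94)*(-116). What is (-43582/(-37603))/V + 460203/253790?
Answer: 297095235374657/163838779872160 ≈ 1.8133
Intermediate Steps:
V = 68672 (V = -592*(-116) = 68672)
(-43582/(-37603))/V + 460203/253790 = -43582/(-37603)/68672 + 460203/253790 = -43582*(-1/37603)*(1/68672) + 460203*(1/253790) = (43582/37603)*(1/68672) + 460203/253790 = 21791/1291136608 + 460203/253790 = 297095235374657/163838779872160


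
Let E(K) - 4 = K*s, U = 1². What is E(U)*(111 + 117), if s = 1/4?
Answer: 969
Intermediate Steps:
U = 1
s = ¼ (s = 1*(¼) = ¼ ≈ 0.25000)
E(K) = 4 + K/4 (E(K) = 4 + K*(¼) = 4 + K/4)
E(U)*(111 + 117) = (4 + (¼)*1)*(111 + 117) = (4 + ¼)*228 = (17/4)*228 = 969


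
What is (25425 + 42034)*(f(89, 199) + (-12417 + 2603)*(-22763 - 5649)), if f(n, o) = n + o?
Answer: 18809974518104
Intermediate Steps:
(25425 + 42034)*(f(89, 199) + (-12417 + 2603)*(-22763 - 5649)) = (25425 + 42034)*((89 + 199) + (-12417 + 2603)*(-22763 - 5649)) = 67459*(288 - 9814*(-28412)) = 67459*(288 + 278835368) = 67459*278835656 = 18809974518104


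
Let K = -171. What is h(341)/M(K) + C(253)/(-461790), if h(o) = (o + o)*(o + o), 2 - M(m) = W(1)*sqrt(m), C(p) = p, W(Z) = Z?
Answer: 12273690847/2308950 + 1395372*I*sqrt(19)/175 ≈ 5315.7 + 34756.0*I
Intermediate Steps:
M(m) = 2 - sqrt(m)
h(o) = 4*o**2 (h(o) = (2*o)*(2*o) = 4*o**2)
h(341)/M(K) + C(253)/(-461790) = (4*341**2)/(2 - sqrt(-171)) + 253/(-461790) = (4*116281)/(2 - 3*I*sqrt(19)) + 253*(-1/461790) = 465124/(2 - 3*I*sqrt(19)) - 253/461790 = -253/461790 + 465124/(2 - 3*I*sqrt(19))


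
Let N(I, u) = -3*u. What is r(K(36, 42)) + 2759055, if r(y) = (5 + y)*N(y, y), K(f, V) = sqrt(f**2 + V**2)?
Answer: 2749875 - 90*sqrt(85) ≈ 2.7490e+6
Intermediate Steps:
K(f, V) = sqrt(V**2 + f**2)
r(y) = -3*y*(5 + y) (r(y) = (5 + y)*(-3*y) = -3*y*(5 + y))
r(K(36, 42)) + 2759055 = -3*sqrt(42**2 + 36**2)*(5 + sqrt(42**2 + 36**2)) + 2759055 = -3*sqrt(1764 + 1296)*(5 + sqrt(1764 + 1296)) + 2759055 = -3*sqrt(3060)*(5 + sqrt(3060)) + 2759055 = -3*6*sqrt(85)*(5 + 6*sqrt(85)) + 2759055 = -18*sqrt(85)*(5 + 6*sqrt(85)) + 2759055 = 2759055 - 18*sqrt(85)*(5 + 6*sqrt(85))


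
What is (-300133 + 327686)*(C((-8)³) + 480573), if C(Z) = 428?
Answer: 13253020553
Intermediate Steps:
(-300133 + 327686)*(C((-8)³) + 480573) = (-300133 + 327686)*(428 + 480573) = 27553*481001 = 13253020553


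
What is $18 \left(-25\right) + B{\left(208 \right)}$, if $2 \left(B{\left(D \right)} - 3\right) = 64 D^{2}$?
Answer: $1384001$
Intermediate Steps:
$B{\left(D \right)} = 3 + 32 D^{2}$ ($B{\left(D \right)} = 3 + \frac{64 D^{2}}{2} = 3 + 32 D^{2}$)
$18 \left(-25\right) + B{\left(208 \right)} = 18 \left(-25\right) + \left(3 + 32 \cdot 208^{2}\right) = -450 + \left(3 + 32 \cdot 43264\right) = -450 + \left(3 + 1384448\right) = -450 + 1384451 = 1384001$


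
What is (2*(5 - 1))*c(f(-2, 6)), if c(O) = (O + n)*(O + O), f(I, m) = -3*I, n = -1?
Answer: 480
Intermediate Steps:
c(O) = 2*O*(-1 + O) (c(O) = (O - 1)*(O + O) = (-1 + O)*(2*O) = 2*O*(-1 + O))
(2*(5 - 1))*c(f(-2, 6)) = (2*(5 - 1))*(2*(-3*(-2))*(-1 - 3*(-2))) = (2*4)*(2*6*(-1 + 6)) = 8*(2*6*5) = 8*60 = 480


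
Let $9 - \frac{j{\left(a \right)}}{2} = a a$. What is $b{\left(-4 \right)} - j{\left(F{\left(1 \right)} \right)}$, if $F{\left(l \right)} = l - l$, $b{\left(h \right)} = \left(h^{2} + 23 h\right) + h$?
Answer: $-98$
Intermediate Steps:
$b{\left(h \right)} = h^{2} + 24 h$
$F{\left(l \right)} = 0$
$j{\left(a \right)} = 18 - 2 a^{2}$ ($j{\left(a \right)} = 18 - 2 a a = 18 - 2 a^{2}$)
$b{\left(-4 \right)} - j{\left(F{\left(1 \right)} \right)} = - 4 \left(24 - 4\right) - \left(18 - 2 \cdot 0^{2}\right) = \left(-4\right) 20 - \left(18 - 0\right) = -80 - \left(18 + 0\right) = -80 - 18 = -98$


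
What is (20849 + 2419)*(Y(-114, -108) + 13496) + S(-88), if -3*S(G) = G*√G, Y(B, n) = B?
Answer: 311372376 + 176*I*√22/3 ≈ 3.1137e+8 + 275.17*I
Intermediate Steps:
S(G) = -G^(3/2)/3 (S(G) = -G*√G/3 = -G^(3/2)/3)
(20849 + 2419)*(Y(-114, -108) + 13496) + S(-88) = (20849 + 2419)*(-114 + 13496) - (-176)*I*√22/3 = 23268*13382 - (-176)*I*√22/3 = 311372376 + 176*I*√22/3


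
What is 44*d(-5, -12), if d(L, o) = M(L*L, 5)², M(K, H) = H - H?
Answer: 0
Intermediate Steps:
M(K, H) = 0
d(L, o) = 0 (d(L, o) = 0² = 0)
44*d(-5, -12) = 44*0 = 0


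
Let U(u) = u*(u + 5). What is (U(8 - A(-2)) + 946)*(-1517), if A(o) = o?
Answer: -1662632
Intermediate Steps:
U(u) = u*(5 + u)
(U(8 - A(-2)) + 946)*(-1517) = ((8 - 1*(-2))*(5 + (8 - 1*(-2))) + 946)*(-1517) = ((8 + 2)*(5 + (8 + 2)) + 946)*(-1517) = (10*(5 + 10) + 946)*(-1517) = (10*15 + 946)*(-1517) = (150 + 946)*(-1517) = 1096*(-1517) = -1662632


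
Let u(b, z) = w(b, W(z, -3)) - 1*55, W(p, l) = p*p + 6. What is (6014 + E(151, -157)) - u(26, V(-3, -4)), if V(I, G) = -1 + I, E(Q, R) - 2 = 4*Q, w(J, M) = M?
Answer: 6653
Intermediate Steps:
W(p, l) = 6 + p² (W(p, l) = p² + 6 = 6 + p²)
E(Q, R) = 2 + 4*Q
u(b, z) = -49 + z² (u(b, z) = (6 + z²) - 1*55 = (6 + z²) - 55 = -49 + z²)
(6014 + E(151, -157)) - u(26, V(-3, -4)) = (6014 + (2 + 4*151)) - (-49 + (-1 - 3)²) = (6014 + (2 + 604)) - (-49 + (-4)²) = (6014 + 606) - (-49 + 16) = 6620 - 1*(-33) = 6620 + 33 = 6653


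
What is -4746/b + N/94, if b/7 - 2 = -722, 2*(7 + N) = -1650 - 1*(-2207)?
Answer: 21601/5640 ≈ 3.8300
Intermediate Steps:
N = 543/2 (N = -7 + (-1650 - 1*(-2207))/2 = -7 + (-1650 + 2207)/2 = -7 + (½)*557 = -7 + 557/2 = 543/2 ≈ 271.50)
b = -5040 (b = 14 + 7*(-722) = 14 - 5054 = -5040)
-4746/b + N/94 = -4746/(-5040) + (543/2)/94 = -4746*(-1/5040) + (543/2)*(1/94) = 113/120 + 543/188 = 21601/5640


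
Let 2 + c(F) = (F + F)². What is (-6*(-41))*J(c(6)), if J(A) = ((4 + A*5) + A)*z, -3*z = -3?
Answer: 210576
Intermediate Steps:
c(F) = -2 + 4*F² (c(F) = -2 + (F + F)² = -2 + (2*F)² = -2 + 4*F²)
z = 1 (z = -⅓*(-3) = 1)
J(A) = 4 + 6*A (J(A) = ((4 + A*5) + A)*1 = ((4 + 5*A) + A)*1 = (4 + 6*A)*1 = 4 + 6*A)
(-6*(-41))*J(c(6)) = (-6*(-41))*(4 + 6*(-2 + 4*6²)) = 246*(4 + 6*(-2 + 4*36)) = 246*(4 + 6*(-2 + 144)) = 246*(4 + 6*142) = 246*(4 + 852) = 246*856 = 210576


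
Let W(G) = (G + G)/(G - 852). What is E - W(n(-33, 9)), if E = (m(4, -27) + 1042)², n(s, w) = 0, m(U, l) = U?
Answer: 1094116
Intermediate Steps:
W(G) = 2*G/(-852 + G) (W(G) = (2*G)/(-852 + G) = 2*G/(-852 + G))
E = 1094116 (E = (4 + 1042)² = 1046² = 1094116)
E - W(n(-33, 9)) = 1094116 - 2*0/(-852 + 0) = 1094116 - 2*0/(-852) = 1094116 - 2*0*(-1)/852 = 1094116 - 1*0 = 1094116 + 0 = 1094116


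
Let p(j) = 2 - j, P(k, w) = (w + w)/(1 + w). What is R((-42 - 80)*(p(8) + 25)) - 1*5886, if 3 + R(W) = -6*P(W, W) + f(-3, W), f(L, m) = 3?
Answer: -13665678/2317 ≈ -5898.0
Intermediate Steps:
P(k, w) = 2*w/(1 + w) (P(k, w) = (2*w)/(1 + w) = 2*w/(1 + w))
R(W) = -12*W/(1 + W) (R(W) = -3 + (-12*W/(1 + W) + 3) = -3 + (3 - 12*W/(1 + W)) = -12*W/(1 + W))
R((-42 - 80)*(p(8) + 25)) - 1*5886 = -12*(-42 - 80)*((2 - 1*8) + 25)/(1 + (-42 - 80)*((2 - 1*8) + 25)) - 1*5886 = -12*(-122*((2 - 8) + 25))/(1 - 122*((2 - 8) + 25)) - 5886 = -12*(-122*(-6 + 25))/(1 - 122*(-6 + 25)) - 5886 = -12*(-122*19)/(1 - 122*19) - 5886 = -12*(-2318)/(1 - 2318) - 5886 = -12*(-2318)/(-2317) - 5886 = -12*(-2318)*(-1/2317) - 5886 = -27816/2317 - 5886 = -13665678/2317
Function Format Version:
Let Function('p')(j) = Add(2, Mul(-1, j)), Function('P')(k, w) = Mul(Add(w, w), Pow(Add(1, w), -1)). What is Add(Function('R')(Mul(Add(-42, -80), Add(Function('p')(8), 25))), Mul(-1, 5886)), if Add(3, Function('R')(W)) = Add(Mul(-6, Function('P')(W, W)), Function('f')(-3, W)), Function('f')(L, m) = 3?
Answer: Rational(-13665678, 2317) ≈ -5898.0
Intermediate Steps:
Function('P')(k, w) = Mul(2, w, Pow(Add(1, w), -1)) (Function('P')(k, w) = Mul(Mul(2, w), Pow(Add(1, w), -1)) = Mul(2, w, Pow(Add(1, w), -1)))
Function('R')(W) = Mul(-12, W, Pow(Add(1, W), -1)) (Function('R')(W) = Add(-3, Add(Mul(-6, Mul(2, W, Pow(Add(1, W), -1))), 3)) = Add(-3, Add(Mul(-12, W, Pow(Add(1, W), -1)), 3)) = Add(-3, Add(3, Mul(-12, W, Pow(Add(1, W), -1)))) = Mul(-12, W, Pow(Add(1, W), -1)))
Add(Function('R')(Mul(Add(-42, -80), Add(Function('p')(8), 25))), Mul(-1, 5886)) = Add(Mul(-12, Mul(Add(-42, -80), Add(Add(2, Mul(-1, 8)), 25)), Pow(Add(1, Mul(Add(-42, -80), Add(Add(2, Mul(-1, 8)), 25))), -1)), Mul(-1, 5886)) = Add(Mul(-12, Mul(-122, Add(Add(2, -8), 25)), Pow(Add(1, Mul(-122, Add(Add(2, -8), 25))), -1)), -5886) = Add(Mul(-12, Mul(-122, Add(-6, 25)), Pow(Add(1, Mul(-122, Add(-6, 25))), -1)), -5886) = Add(Mul(-12, Mul(-122, 19), Pow(Add(1, Mul(-122, 19)), -1)), -5886) = Add(Mul(-12, -2318, Pow(Add(1, -2318), -1)), -5886) = Add(Mul(-12, -2318, Pow(-2317, -1)), -5886) = Add(Mul(-12, -2318, Rational(-1, 2317)), -5886) = Add(Rational(-27816, 2317), -5886) = Rational(-13665678, 2317)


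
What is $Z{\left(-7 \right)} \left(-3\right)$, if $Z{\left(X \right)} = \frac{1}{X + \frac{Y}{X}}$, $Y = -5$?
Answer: $\frac{21}{44} \approx 0.47727$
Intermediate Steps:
$Z{\left(X \right)} = \frac{1}{X - \frac{5}{X}}$
$Z{\left(-7 \right)} \left(-3\right) = - \frac{7}{-5 + \left(-7\right)^{2}} \left(-3\right) = - \frac{7}{-5 + 49} \left(-3\right) = - \frac{7}{44} \left(-3\right) = \left(-7\right) \frac{1}{44} \left(-3\right) = \left(- \frac{7}{44}\right) \left(-3\right) = \frac{21}{44}$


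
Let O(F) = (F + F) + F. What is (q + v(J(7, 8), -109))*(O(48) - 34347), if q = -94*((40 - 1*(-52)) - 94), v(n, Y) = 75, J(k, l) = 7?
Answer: -8995389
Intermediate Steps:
O(F) = 3*F (O(F) = 2*F + F = 3*F)
q = 188 (q = -94*((40 + 52) - 94) = -94*(92 - 94) = -94*(-2) = 188)
(q + v(J(7, 8), -109))*(O(48) - 34347) = (188 + 75)*(3*48 - 34347) = 263*(144 - 34347) = 263*(-34203) = -8995389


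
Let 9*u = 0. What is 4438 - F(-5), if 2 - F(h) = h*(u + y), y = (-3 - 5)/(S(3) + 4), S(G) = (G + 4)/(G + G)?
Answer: 137756/31 ≈ 4443.7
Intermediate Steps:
u = 0 (u = (1/9)*0 = 0)
S(G) = (4 + G)/(2*G) (S(G) = (4 + G)/((2*G)) = (4 + G)*(1/(2*G)) = (4 + G)/(2*G))
y = -48/31 (y = (-3 - 5)/((1/2)*(4 + 3)/3 + 4) = -8/((1/2)*(1/3)*7 + 4) = -8/(7/6 + 4) = -8/31/6 = -8*6/31 = -48/31 ≈ -1.5484)
F(h) = 2 + 48*h/31 (F(h) = 2 - h*(0 - 48/31) = 2 - h*(-48)/31 = 2 - (-48)*h/31 = 2 + 48*h/31)
4438 - F(-5) = 4438 - (2 + (48/31)*(-5)) = 4438 - (2 - 240/31) = 4438 - 1*(-178/31) = 4438 + 178/31 = 137756/31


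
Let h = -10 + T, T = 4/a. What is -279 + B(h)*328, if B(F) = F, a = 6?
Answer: -10021/3 ≈ -3340.3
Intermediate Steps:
T = 2/3 (T = 4/6 = 4*(1/6) = 2/3 ≈ 0.66667)
h = -28/3 (h = -10 + 2/3 = -28/3 ≈ -9.3333)
-279 + B(h)*328 = -279 - 28/3*328 = -279 - 9184/3 = -10021/3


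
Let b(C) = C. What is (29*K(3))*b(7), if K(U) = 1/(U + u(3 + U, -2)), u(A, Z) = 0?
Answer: 203/3 ≈ 67.667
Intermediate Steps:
K(U) = 1/U (K(U) = 1/(U + 0) = 1/U)
(29*K(3))*b(7) = (29/3)*7 = 203/3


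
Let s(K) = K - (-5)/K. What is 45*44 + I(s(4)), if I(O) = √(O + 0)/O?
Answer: 1980 + 2*√21/21 ≈ 1980.4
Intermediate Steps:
s(K) = K + 5/K
I(O) = O^(-½) (I(O) = √O/O = O^(-½))
45*44 + I(s(4)) = 45*44 + (4 + 5/4)^(-½) = 1980 + (4 + 5*(¼))^(-½) = 1980 + (4 + 5/4)^(-½) = 1980 + (21/4)^(-½) = 1980 + 2*√21/21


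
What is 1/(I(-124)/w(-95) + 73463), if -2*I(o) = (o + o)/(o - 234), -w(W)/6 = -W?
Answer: 51015/3747714976 ≈ 1.3612e-5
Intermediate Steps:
w(W) = 6*W (w(W) = -(-6)*W = 6*W)
I(o) = -o/(-234 + o) (I(o) = -(o + o)/(2*(o - 234)) = -2*o/(2*(-234 + o)) = -o/(-234 + o))
1/(I(-124)/w(-95) + 73463) = 1/((-1*(-124)/(-234 - 124))/((6*(-95))) + 73463) = 1/(-1*(-124)/(-358)/(-570) + 73463) = 1/(-1*(-124)*(-1/358)*(-1/570) + 73463) = 1/(-62/179*(-1/570) + 73463) = 1/(31/51015 + 73463) = 1/(3747714976/51015) = 51015/3747714976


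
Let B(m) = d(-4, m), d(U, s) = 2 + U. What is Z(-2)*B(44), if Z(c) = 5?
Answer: -10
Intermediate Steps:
B(m) = -2 (B(m) = 2 - 4 = -2)
Z(-2)*B(44) = 5*(-2) = -10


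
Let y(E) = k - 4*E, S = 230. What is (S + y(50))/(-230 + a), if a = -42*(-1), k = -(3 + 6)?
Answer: -21/188 ≈ -0.11170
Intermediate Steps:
k = -9 (k = -1*9 = -9)
a = 42
y(E) = -9 - 4*E
(S + y(50))/(-230 + a) = (230 + (-9 - 4*50))/(-230 + 42) = (230 + (-9 - 200))/(-188) = (230 - 209)*(-1/188) = 21*(-1/188) = -21/188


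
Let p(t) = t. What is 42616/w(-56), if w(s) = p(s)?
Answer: -761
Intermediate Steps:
w(s) = s
42616/w(-56) = 42616/(-56) = 42616*(-1/56) = -761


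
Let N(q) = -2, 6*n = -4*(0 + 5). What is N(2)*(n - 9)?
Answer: 74/3 ≈ 24.667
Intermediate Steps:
n = -10/3 (n = (-4*(0 + 5))/6 = (-4*5)/6 = (1/6)*(-20) = -10/3 ≈ -3.3333)
N(2)*(n - 9) = -2*(-10/3 - 9) = -2*(-37/3) = 74/3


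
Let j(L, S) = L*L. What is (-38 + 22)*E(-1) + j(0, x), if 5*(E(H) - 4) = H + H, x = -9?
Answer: -288/5 ≈ -57.600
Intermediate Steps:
j(L, S) = L²
E(H) = 4 + 2*H/5 (E(H) = 4 + (H + H)/5 = 4 + (2*H)/5 = 4 + 2*H/5)
(-38 + 22)*E(-1) + j(0, x) = (-38 + 22)*(4 + (⅖)*(-1)) + 0² = -16*(4 - ⅖) + 0 = -16*18/5 + 0 = -288/5 + 0 = -288/5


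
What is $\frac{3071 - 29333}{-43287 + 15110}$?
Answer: $\frac{26262}{28177} \approx 0.93204$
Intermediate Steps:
$\frac{3071 - 29333}{-43287 + 15110} = \frac{3071 - 29333}{-28177} = \left(-26262\right) \left(- \frac{1}{28177}\right) = \frac{26262}{28177}$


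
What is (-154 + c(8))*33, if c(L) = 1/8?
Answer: -40623/8 ≈ -5077.9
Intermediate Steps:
c(L) = ⅛
(-154 + c(8))*33 = (-154 + ⅛)*33 = -1231/8*33 = -40623/8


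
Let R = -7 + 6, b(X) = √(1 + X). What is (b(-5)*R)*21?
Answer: -42*I ≈ -42.0*I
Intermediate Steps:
R = -1
(b(-5)*R)*21 = (√(1 - 5)*(-1))*21 = (√(-4)*(-1))*21 = ((2*I)*(-1))*21 = -2*I*21 = -42*I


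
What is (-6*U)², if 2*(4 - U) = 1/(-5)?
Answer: 15129/25 ≈ 605.16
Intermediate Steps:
U = 41/10 (U = 4 - ½/(-5) = 4 - ½*(-⅕) = 4 + ⅒ = 41/10 ≈ 4.1000)
(-6*U)² = (-6*41/10)² = (-123/5)² = 15129/25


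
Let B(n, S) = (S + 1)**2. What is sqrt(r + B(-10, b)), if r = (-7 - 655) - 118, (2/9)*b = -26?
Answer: 2*sqrt(3169) ≈ 112.59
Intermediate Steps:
b = -117 (b = (9/2)*(-26) = -117)
B(n, S) = (1 + S)**2
r = -780 (r = -662 - 118 = -780)
sqrt(r + B(-10, b)) = sqrt(-780 + (1 - 117)**2) = sqrt(-780 + (-116)**2) = sqrt(-780 + 13456) = sqrt(12676) = 2*sqrt(3169)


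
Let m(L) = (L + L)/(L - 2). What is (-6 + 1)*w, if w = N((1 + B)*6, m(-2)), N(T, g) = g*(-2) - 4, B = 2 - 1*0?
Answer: 30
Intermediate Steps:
B = 2 (B = 2 + 0 = 2)
m(L) = 2*L/(-2 + L) (m(L) = (2*L)/(-2 + L) = 2*L/(-2 + L))
N(T, g) = -4 - 2*g (N(T, g) = -2*g - 4 = -4 - 2*g)
w = -6 (w = -4 - 4*(-2)/(-2 - 2) = -4 - 4*(-2)/(-4) = -4 - 4*(-2)*(-1)/4 = -4 - 2*1 = -4 - 2 = -6)
(-6 + 1)*w = (-6 + 1)*(-6) = -5*(-6) = 30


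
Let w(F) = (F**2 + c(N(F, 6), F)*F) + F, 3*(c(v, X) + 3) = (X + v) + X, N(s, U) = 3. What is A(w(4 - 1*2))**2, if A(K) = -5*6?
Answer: 900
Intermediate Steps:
c(v, X) = -3 + v/3 + 2*X/3 (c(v, X) = -3 + ((X + v) + X)/3 = -3 + (v + 2*X)/3 = -3 + (v/3 + 2*X/3) = -3 + v/3 + 2*X/3)
w(F) = F + F**2 + F*(-2 + 2*F/3) (w(F) = (F**2 + (-3 + (1/3)*3 + 2*F/3)*F) + F = (F**2 + (-3 + 1 + 2*F/3)*F) + F = (F**2 + (-2 + 2*F/3)*F) + F = (F**2 + F*(-2 + 2*F/3)) + F = F + F**2 + F*(-2 + 2*F/3))
A(K) = -30
A(w(4 - 1*2))**2 = (-30)**2 = 900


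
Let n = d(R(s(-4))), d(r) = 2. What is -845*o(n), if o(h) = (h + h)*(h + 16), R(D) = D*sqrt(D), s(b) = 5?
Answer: -60840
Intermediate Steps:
R(D) = D**(3/2)
n = 2
o(h) = 2*h*(16 + h) (o(h) = (2*h)*(16 + h) = 2*h*(16 + h))
-845*o(n) = -1690*2*(16 + 2) = -1690*2*18 = -845*72 = -60840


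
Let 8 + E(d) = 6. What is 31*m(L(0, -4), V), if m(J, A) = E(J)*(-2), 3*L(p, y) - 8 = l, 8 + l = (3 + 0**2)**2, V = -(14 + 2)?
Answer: 124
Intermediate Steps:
E(d) = -2 (E(d) = -8 + 6 = -2)
V = -16 (V = -1*16 = -16)
l = 1 (l = -8 + (3 + 0**2)**2 = -8 + (3 + 0)**2 = -8 + 3**2 = -8 + 9 = 1)
L(p, y) = 3 (L(p, y) = 8/3 + (1/3)*1 = 8/3 + 1/3 = 3)
m(J, A) = 4 (m(J, A) = -2*(-2) = 4)
31*m(L(0, -4), V) = 31*4 = 124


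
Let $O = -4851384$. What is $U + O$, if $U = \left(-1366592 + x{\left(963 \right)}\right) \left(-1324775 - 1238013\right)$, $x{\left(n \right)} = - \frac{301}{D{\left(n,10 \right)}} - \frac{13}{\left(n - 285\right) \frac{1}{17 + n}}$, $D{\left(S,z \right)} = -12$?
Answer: $\frac{1187267699423467}{339} \approx 3.5023 \cdot 10^{12}$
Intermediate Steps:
$x{\left(n \right)} = \frac{301}{12} - \frac{13 \left(17 + n\right)}{-285 + n}$ ($x{\left(n \right)} = - \frac{301}{-12} - \frac{13}{\left(n - 285\right) \frac{1}{17 + n}} = \left(-301\right) \left(- \frac{1}{12}\right) - \frac{13}{\left(-285 + n\right) \frac{1}{17 + n}} = \frac{301}{12} - \frac{13}{\frac{1}{17 + n} \left(-285 + n\right)} = \frac{301}{12} - 13 \frac{17 + n}{-285 + n} = \frac{301}{12} - \frac{13 \left(17 + n\right)}{-285 + n}$)
$U = \frac{1187269344042643}{339}$ ($U = \left(-1366592 + \frac{-88437 + 145 \cdot 963}{12 \left(-285 + 963\right)}\right) \left(-1324775 - 1238013\right) = \left(-1366592 + \frac{-88437 + 139635}{12 \cdot 678}\right) \left(-2562788\right) = \left(-1366592 + \frac{1}{12} \cdot \frac{1}{678} \cdot 51198\right) \left(-2562788\right) = \left(-1366592 + \frac{8533}{1356}\right) \left(-2562788\right) = \left(- \frac{1853090219}{1356}\right) \left(-2562788\right) = \frac{1187269344042643}{339} \approx 3.5023 \cdot 10^{12}$)
$U + O = \frac{1187269344042643}{339} - 4851384 = \frac{1187267699423467}{339}$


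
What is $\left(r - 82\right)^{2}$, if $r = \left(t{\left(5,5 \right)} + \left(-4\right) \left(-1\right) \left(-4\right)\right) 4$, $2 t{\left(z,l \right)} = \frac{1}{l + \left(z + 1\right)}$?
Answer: $\frac{2572816}{121} \approx 21263.0$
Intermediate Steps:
$t{\left(z,l \right)} = \frac{1}{2 \left(1 + l + z\right)}$ ($t{\left(z,l \right)} = \frac{1}{2 \left(l + \left(z + 1\right)\right)} = \frac{1}{2 \left(l + \left(1 + z\right)\right)} = \frac{1}{2 \left(1 + l + z\right)}$)
$r = - \frac{702}{11}$ ($r = \left(\frac{1}{2 \left(1 + 5 + 5\right)} + \left(-4\right) \left(-1\right) \left(-4\right)\right) 4 = \left(\frac{1}{2 \cdot 11} + 4 \left(-4\right)\right) 4 = \left(\frac{1}{2} \cdot \frac{1}{11} - 16\right) 4 = \left(\frac{1}{22} - 16\right) 4 = \left(- \frac{351}{22}\right) 4 = - \frac{702}{11} \approx -63.818$)
$\left(r - 82\right)^{2} = \left(- \frac{702}{11} - 82\right)^{2} = \left(- \frac{1604}{11}\right)^{2} = \frac{2572816}{121}$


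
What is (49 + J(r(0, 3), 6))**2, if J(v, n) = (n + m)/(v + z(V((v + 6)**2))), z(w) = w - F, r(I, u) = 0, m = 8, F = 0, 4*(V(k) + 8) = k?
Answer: 3969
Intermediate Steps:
V(k) = -8 + k/4
z(w) = w (z(w) = w - 1*0 = w + 0 = w)
J(v, n) = (8 + n)/(-8 + v + (6 + v)**2/4) (J(v, n) = (n + 8)/(v + (-8 + (v + 6)**2/4)) = (8 + n)/(v + (-8 + (6 + v)**2/4)) = (8 + n)/(-8 + v + (6 + v)**2/4))
(49 + J(r(0, 3), 6))**2 = (49 + 4*(8 + 6)/(4 + 0**2 + 16*0))**2 = (49 + 4*14/(4 + 0 + 0))**2 = (49 + 4*14/4)**2 = (49 + 4*(1/4)*14)**2 = (49 + 14)**2 = 63**2 = 3969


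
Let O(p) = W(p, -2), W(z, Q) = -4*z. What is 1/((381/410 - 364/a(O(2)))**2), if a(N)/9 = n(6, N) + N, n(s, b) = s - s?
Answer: 3404025/121925764 ≈ 0.027919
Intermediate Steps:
O(p) = -4*p
n(s, b) = 0
a(N) = 9*N (a(N) = 9*(0 + N) = 9*N)
1/((381/410 - 364/a(O(2)))**2) = 1/((381/410 - 364/(9*(-4*2)))**2) = 1/((381*(1/410) - 364/(9*(-8)))**2) = 1/((381/410 - 364/(-72))**2) = 1/((381/410 - 364*(-1/72))**2) = 1/((381/410 + 91/18)**2) = 1/((11042/1845)**2) = 1/(121925764/3404025) = 3404025/121925764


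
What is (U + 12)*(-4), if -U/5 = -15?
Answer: -348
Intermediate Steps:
U = 75 (U = -5*(-15) = 75)
(U + 12)*(-4) = (75 + 12)*(-4) = 87*(-4) = -348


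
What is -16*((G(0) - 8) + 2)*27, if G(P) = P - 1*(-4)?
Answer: 864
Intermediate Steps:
G(P) = 4 + P (G(P) = P + 4 = 4 + P)
-16*((G(0) - 8) + 2)*27 = -16*(((4 + 0) - 8) + 2)*27 = -16*((4 - 8) + 2)*27 = -16*(-4 + 2)*27 = -16*(-2)*27 = 32*27 = 864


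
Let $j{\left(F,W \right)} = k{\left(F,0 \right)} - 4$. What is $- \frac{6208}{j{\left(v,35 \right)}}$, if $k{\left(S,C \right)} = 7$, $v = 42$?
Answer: $- \frac{6208}{3} \approx -2069.3$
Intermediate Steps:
$j{\left(F,W \right)} = 3$ ($j{\left(F,W \right)} = 7 - 4 = 3$)
$- \frac{6208}{j{\left(v,35 \right)}} = - \frac{6208}{3}$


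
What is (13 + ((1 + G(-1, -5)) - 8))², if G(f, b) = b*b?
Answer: 961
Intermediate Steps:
G(f, b) = b²
(13 + ((1 + G(-1, -5)) - 8))² = (13 + ((1 + (-5)²) - 8))² = (13 + ((1 + 25) - 8))² = (13 + (26 - 8))² = (13 + 18)² = 31² = 961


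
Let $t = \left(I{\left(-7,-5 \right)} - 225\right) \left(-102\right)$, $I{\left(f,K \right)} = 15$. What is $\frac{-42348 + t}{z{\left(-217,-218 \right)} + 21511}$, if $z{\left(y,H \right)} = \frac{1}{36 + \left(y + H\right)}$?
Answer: $- \frac{1043784}{1072861} \approx -0.9729$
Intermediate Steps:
$z{\left(y,H \right)} = \frac{1}{36 + H + y}$ ($z{\left(y,H \right)} = \frac{1}{36 + \left(H + y\right)} = \frac{1}{36 + H + y}$)
$t = 21420$ ($t = \left(15 - 225\right) \left(-102\right) = \left(-210\right) \left(-102\right) = 21420$)
$\frac{-42348 + t}{z{\left(-217,-218 \right)} + 21511} = \frac{-42348 + 21420}{\frac{1}{36 - 218 - 217} + 21511} = - \frac{20928}{\frac{1}{-399} + 21511} = - \frac{20928}{- \frac{1}{399} + 21511} = - \frac{20928}{\frac{8582888}{399}} = \left(-20928\right) \frac{399}{8582888} = - \frac{1043784}{1072861}$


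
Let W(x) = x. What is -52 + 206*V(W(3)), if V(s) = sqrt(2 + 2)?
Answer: 360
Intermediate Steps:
V(s) = 2 (V(s) = sqrt(4) = 2)
-52 + 206*V(W(3)) = -52 + 206*2 = -52 + 412 = 360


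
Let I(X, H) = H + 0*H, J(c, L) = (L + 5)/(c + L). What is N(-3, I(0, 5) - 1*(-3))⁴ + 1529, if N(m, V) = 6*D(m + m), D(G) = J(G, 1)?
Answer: 2635241/625 ≈ 4216.4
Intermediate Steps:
J(c, L) = (5 + L)/(L + c)
D(G) = 6/(1 + G) (D(G) = (5 + 1)/(1 + G) = 6/(1 + G))
I(X, H) = H (I(X, H) = H + 0 = H)
N(m, V) = 36/(1 + 2*m) (N(m, V) = 6*(6/(1 + (m + m))) = 6*(6/(1 + 2*m)) = 36/(1 + 2*m))
N(-3, I(0, 5) - 1*(-3))⁴ + 1529 = (36/(1 + 2*(-3)))⁴ + 1529 = (36/(1 - 6))⁴ + 1529 = (36/(-5))⁴ + 1529 = (36*(-⅕))⁴ + 1529 = (-36/5)⁴ + 1529 = 1679616/625 + 1529 = 2635241/625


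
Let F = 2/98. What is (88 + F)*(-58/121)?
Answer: -250154/5929 ≈ -42.192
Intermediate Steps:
F = 1/49 (F = 2*(1/98) = 1/49 ≈ 0.020408)
(88 + F)*(-58/121) = (88 + 1/49)*(-58/121) = 4313*(-58*1/121)/49 = (4313/49)*(-58/121) = -250154/5929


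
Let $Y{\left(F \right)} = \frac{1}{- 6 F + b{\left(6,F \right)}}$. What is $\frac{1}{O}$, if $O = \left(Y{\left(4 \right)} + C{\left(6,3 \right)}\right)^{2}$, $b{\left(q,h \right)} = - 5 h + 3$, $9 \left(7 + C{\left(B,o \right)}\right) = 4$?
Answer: $\frac{136161}{5895184} \approx 0.023097$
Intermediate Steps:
$C{\left(B,o \right)} = - \frac{59}{9}$ ($C{\left(B,o \right)} = -7 + \frac{1}{9} \cdot 4 = -7 + \frac{4}{9} = - \frac{59}{9}$)
$b{\left(q,h \right)} = 3 - 5 h$
$Y{\left(F \right)} = \frac{1}{3 - 11 F}$ ($Y{\left(F \right)} = \frac{1}{- 6 F - \left(-3 + 5 F\right)} = \frac{1}{3 - 11 F}$)
$O = \frac{5895184}{136161}$ ($O = \left(- \frac{1}{-3 + 11 \cdot 4} - \frac{59}{9}\right)^{2} = \left(- \frac{1}{-3 + 44} - \frac{59}{9}\right)^{2} = \left(- \frac{1}{41} - \frac{59}{9}\right)^{2} = \left(- \frac{2428}{369}\right)^{2} = \frac{5895184}{136161} \approx 43.296$)
$\frac{1}{O} = \frac{1}{\frac{5895184}{136161}} = \frac{136161}{5895184}$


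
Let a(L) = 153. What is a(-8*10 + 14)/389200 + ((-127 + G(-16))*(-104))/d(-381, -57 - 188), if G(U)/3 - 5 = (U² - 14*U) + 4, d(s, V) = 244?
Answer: -13559718667/23741200 ≈ -571.15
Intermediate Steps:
G(U) = 27 - 42*U + 3*U² (G(U) = 15 + 3*((U² - 14*U) + 4) = 15 + 3*(4 + U² - 14*U) = 15 + (12 - 42*U + 3*U²) = 27 - 42*U + 3*U²)
a(-8*10 + 14)/389200 + ((-127 + G(-16))*(-104))/d(-381, -57 - 188) = 153/389200 + ((-127 + (27 - 42*(-16) + 3*(-16)²))*(-104))/244 = 153*(1/389200) + ((-127 + (27 + 672 + 3*256))*(-104))*(1/244) = 153/389200 + ((-127 + (27 + 672 + 768))*(-104))*(1/244) = 153/389200 + ((-127 + 1467)*(-104))*(1/244) = 153/389200 + (1340*(-104))*(1/244) = 153/389200 - 139360*1/244 = 153/389200 - 34840/61 = -13559718667/23741200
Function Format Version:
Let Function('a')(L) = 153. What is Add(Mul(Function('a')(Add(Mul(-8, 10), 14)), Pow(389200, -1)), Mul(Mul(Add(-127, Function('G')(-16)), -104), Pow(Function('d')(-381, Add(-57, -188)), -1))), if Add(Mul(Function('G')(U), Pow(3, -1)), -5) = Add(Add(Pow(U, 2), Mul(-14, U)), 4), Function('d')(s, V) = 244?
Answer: Rational(-13559718667, 23741200) ≈ -571.15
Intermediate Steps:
Function('G')(U) = Add(27, Mul(-42, U), Mul(3, Pow(U, 2))) (Function('G')(U) = Add(15, Mul(3, Add(Add(Pow(U, 2), Mul(-14, U)), 4))) = Add(15, Mul(3, Add(4, Pow(U, 2), Mul(-14, U)))) = Add(15, Add(12, Mul(-42, U), Mul(3, Pow(U, 2)))) = Add(27, Mul(-42, U), Mul(3, Pow(U, 2))))
Add(Mul(Function('a')(Add(Mul(-8, 10), 14)), Pow(389200, -1)), Mul(Mul(Add(-127, Function('G')(-16)), -104), Pow(Function('d')(-381, Add(-57, -188)), -1))) = Add(Mul(153, Pow(389200, -1)), Mul(Mul(Add(-127, Add(27, Mul(-42, -16), Mul(3, Pow(-16, 2)))), -104), Pow(244, -1))) = Add(Mul(153, Rational(1, 389200)), Mul(Mul(Add(-127, Add(27, 672, Mul(3, 256))), -104), Rational(1, 244))) = Add(Rational(153, 389200), Mul(Mul(Add(-127, Add(27, 672, 768)), -104), Rational(1, 244))) = Add(Rational(153, 389200), Mul(Mul(Add(-127, 1467), -104), Rational(1, 244))) = Add(Rational(153, 389200), Mul(Mul(1340, -104), Rational(1, 244))) = Add(Rational(153, 389200), Mul(-139360, Rational(1, 244))) = Add(Rational(153, 389200), Rational(-34840, 61)) = Rational(-13559718667, 23741200)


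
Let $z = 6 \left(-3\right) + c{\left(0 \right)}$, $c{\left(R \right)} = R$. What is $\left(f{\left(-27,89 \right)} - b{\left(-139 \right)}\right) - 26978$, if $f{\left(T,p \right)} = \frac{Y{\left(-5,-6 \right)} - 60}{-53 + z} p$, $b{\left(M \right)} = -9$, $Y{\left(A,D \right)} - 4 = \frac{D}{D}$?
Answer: $- \frac{1909904}{71} \approx -26900.0$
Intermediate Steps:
$Y{\left(A,D \right)} = 5$ ($Y{\left(A,D \right)} = 4 + \frac{D}{D} = 4 + 1 = 5$)
$z = -18$ ($z = 6 \left(-3\right) + 0 = -18 + 0 = -18$)
$f{\left(T,p \right)} = \frac{55 p}{71}$ ($f{\left(T,p \right)} = \frac{5 - 60}{-53 - 18} p = - \frac{55}{-71} p = \left(-55\right) \left(- \frac{1}{71}\right) p = \frac{55 p}{71}$)
$\left(f{\left(-27,89 \right)} - b{\left(-139 \right)}\right) - 26978 = \left(\frac{55}{71} \cdot 89 - -9\right) - 26978 = \left(\frac{4895}{71} + 9\right) - 26978 = \frac{5534}{71} - 26978 = - \frac{1909904}{71}$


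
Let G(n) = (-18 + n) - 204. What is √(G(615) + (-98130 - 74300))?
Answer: I*√172037 ≈ 414.77*I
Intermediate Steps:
G(n) = -222 + n
√(G(615) + (-98130 - 74300)) = √((-222 + 615) + (-98130 - 74300)) = √(393 - 172430) = √(-172037) = I*√172037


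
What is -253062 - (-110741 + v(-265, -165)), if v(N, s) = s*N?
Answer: -186046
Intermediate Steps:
v(N, s) = N*s
-253062 - (-110741 + v(-265, -165)) = -253062 - (-110741 - 265*(-165)) = -253062 - (-110741 + 43725) = -253062 - 1*(-67016) = -253062 + 67016 = -186046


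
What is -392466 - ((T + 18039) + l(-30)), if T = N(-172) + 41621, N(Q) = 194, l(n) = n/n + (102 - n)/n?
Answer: -2261583/5 ≈ -4.5232e+5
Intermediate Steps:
l(n) = 1 + (102 - n)/n
T = 41815 (T = 194 + 41621 = 41815)
-392466 - ((T + 18039) + l(-30)) = -392466 - ((41815 + 18039) + 102/(-30)) = -392466 - (59854 + 102*(-1/30)) = -392466 - (59854 - 17/5) = -392466 - 1*299253/5 = -392466 - 299253/5 = -2261583/5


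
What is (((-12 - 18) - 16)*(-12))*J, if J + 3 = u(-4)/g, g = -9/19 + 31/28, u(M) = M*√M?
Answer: -1656 - 2349312*I/337 ≈ -1656.0 - 6971.3*I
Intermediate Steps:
u(M) = M^(3/2)
g = 337/532 (g = -9*1/19 + 31*(1/28) = -9/19 + 31/28 = 337/532 ≈ 0.63346)
J = -3 - 4256*I/337 (J = -3 + (-4)^(3/2)/(337/532) = -3 - 8*I*(532/337) = -3 - 4256*I/337 ≈ -3.0 - 12.629*I)
(((-12 - 18) - 16)*(-12))*J = (((-12 - 18) - 16)*(-12))*(-3 - 4256*I/337) = ((-30 - 16)*(-12))*(-3 - 4256*I/337) = (-46*(-12))*(-3 - 4256*I/337) = 552*(-3 - 4256*I/337) = -1656 - 2349312*I/337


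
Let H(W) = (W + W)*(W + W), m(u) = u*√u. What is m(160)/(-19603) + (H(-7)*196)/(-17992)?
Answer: -4802/2249 - 640*√10/19603 ≈ -2.2384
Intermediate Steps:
m(u) = u^(3/2)
H(W) = 4*W² (H(W) = (2*W)*(2*W) = 4*W²)
m(160)/(-19603) + (H(-7)*196)/(-17992) = 160^(3/2)/(-19603) + ((4*(-7)²)*196)/(-17992) = (640*√10)*(-1/19603) + ((4*49)*196)*(-1/17992) = -640*√10/19603 + (196*196)*(-1/17992) = -640*√10/19603 + 38416*(-1/17992) = -640*√10/19603 - 4802/2249 = -4802/2249 - 640*√10/19603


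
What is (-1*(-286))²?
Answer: 81796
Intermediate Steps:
(-1*(-286))² = 286² = 81796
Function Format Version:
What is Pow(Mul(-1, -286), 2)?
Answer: 81796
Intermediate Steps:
Pow(Mul(-1, -286), 2) = Pow(286, 2) = 81796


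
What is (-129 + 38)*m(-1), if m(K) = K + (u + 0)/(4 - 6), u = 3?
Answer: 455/2 ≈ 227.50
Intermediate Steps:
m(K) = -3/2 + K (m(K) = K + (3 + 0)/(4 - 6) = K + 3/(-2) = K + 3*(-½) = K - 3/2 = -3/2 + K)
(-129 + 38)*m(-1) = (-129 + 38)*(-3/2 - 1) = -91*(-5/2) = 455/2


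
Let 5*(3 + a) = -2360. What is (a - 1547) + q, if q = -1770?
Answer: -3792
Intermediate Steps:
a = -475 (a = -3 + (⅕)*(-2360) = -3 - 472 = -475)
(a - 1547) + q = (-475 - 1547) - 1770 = -2022 - 1770 = -3792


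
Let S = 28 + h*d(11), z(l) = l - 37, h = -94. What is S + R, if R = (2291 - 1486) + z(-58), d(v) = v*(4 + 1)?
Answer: -4432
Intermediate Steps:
d(v) = 5*v (d(v) = v*5 = 5*v)
z(l) = -37 + l
S = -5142 (S = 28 - 470*11 = 28 - 94*55 = 28 - 5170 = -5142)
R = 710 (R = (2291 - 1486) + (-37 - 58) = 805 - 95 = 710)
S + R = -5142 + 710 = -4432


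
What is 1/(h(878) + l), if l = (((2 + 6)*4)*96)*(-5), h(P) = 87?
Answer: -1/15273 ≈ -6.5475e-5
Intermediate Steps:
l = -15360 (l = ((8*4)*96)*(-5) = (32*96)*(-5) = 3072*(-5) = -15360)
1/(h(878) + l) = 1/(87 - 15360) = 1/(-15273) = -1/15273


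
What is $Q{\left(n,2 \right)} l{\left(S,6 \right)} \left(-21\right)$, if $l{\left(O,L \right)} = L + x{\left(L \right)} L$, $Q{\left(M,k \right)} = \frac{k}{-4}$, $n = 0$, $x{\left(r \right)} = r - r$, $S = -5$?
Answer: $63$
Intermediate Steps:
$x{\left(r \right)} = 0$
$Q{\left(M,k \right)} = - \frac{k}{4}$ ($Q{\left(M,k \right)} = k \left(- \frac{1}{4}\right) = - \frac{k}{4}$)
$l{\left(O,L \right)} = L$ ($l{\left(O,L \right)} = L + 0 L = L + 0 = L$)
$Q{\left(n,2 \right)} l{\left(S,6 \right)} \left(-21\right) = \left(- \frac{1}{4}\right) 2 \cdot 6 \left(-21\right) = \left(- \frac{1}{2}\right) 6 \left(-21\right) = \left(-3\right) \left(-21\right) = 63$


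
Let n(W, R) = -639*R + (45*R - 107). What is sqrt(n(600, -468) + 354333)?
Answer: sqrt(632218) ≈ 795.12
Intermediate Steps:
n(W, R) = -107 - 594*R (n(W, R) = -639*R + (-107 + 45*R) = -107 - 594*R)
sqrt(n(600, -468) + 354333) = sqrt((-107 - 594*(-468)) + 354333) = sqrt((-107 + 277992) + 354333) = sqrt(277885 + 354333) = sqrt(632218)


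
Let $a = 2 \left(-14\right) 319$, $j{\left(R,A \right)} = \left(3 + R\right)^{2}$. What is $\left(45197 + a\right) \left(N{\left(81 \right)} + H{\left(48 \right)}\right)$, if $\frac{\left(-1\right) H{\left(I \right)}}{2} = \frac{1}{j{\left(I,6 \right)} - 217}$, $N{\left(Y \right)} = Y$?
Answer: $\frac{3501422015}{1192} \approx 2.9374 \cdot 10^{6}$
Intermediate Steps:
$a = -8932$ ($a = \left(-28\right) 319 = -8932$)
$H{\left(I \right)} = - \frac{2}{-217 + \left(3 + I\right)^{2}}$ ($H{\left(I \right)} = - \frac{2}{\left(3 + I\right)^{2} - 217} = - \frac{2}{-217 + \left(3 + I\right)^{2}}$)
$\left(45197 + a\right) \left(N{\left(81 \right)} + H{\left(48 \right)}\right) = \left(45197 - 8932\right) \left(81 - \frac{2}{-217 + \left(3 + 48\right)^{2}}\right) = 36265 \left(81 - \frac{2}{-217 + 51^{2}}\right) = 36265 \left(81 - \frac{2}{-217 + 2601}\right) = 36265 \left(81 - \frac{2}{2384}\right) = 36265 \left(81 - \frac{1}{1192}\right) = 36265 \cdot \frac{96551}{1192} = \frac{3501422015}{1192}$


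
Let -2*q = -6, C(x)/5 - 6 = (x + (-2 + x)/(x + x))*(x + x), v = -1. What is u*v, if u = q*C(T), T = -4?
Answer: -480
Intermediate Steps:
C(x) = 30 + 10*x*(x + (-2 + x)/(2*x)) (C(x) = 30 + 5*((x + (-2 + x)/(x + x))*(x + x)) = 30 + 5*((x + (-2 + x)/((2*x)))*(2*x)) = 30 + 5*((x + (-2 + x)*(1/(2*x)))*(2*x)) = 30 + 5*((x + (-2 + x)/(2*x))*(2*x)) = 30 + 5*(2*x*(x + (-2 + x)/(2*x))) = 30 + 10*x*(x + (-2 + x)/(2*x)))
q = 3 (q = -½*(-6) = 3)
u = 480 (u = 3*(20 + 5*(-4) + 10*(-4)²) = 3*(20 - 20 + 10*16) = 3*(20 - 20 + 160) = 3*160 = 480)
u*v = 480*(-1) = -480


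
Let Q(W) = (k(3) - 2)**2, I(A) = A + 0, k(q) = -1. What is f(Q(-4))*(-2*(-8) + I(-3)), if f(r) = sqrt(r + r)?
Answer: 39*sqrt(2) ≈ 55.154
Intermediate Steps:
I(A) = A
Q(W) = 9 (Q(W) = (-1 - 2)**2 = (-3)**2 = 9)
f(r) = sqrt(2)*sqrt(r) (f(r) = sqrt(2*r) = sqrt(2)*sqrt(r))
f(Q(-4))*(-2*(-8) + I(-3)) = (sqrt(2)*sqrt(9))*(-2*(-8) - 3) = (sqrt(2)*3)*(16 - 3) = (3*sqrt(2))*13 = 39*sqrt(2)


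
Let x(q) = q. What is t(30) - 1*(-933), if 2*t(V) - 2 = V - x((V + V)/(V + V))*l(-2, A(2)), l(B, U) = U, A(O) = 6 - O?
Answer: 947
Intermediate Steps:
t(V) = -1 + V/2 (t(V) = 1 + (V - (V + V)/(V + V)*(6 - 1*2))/2 = 1 + (V - (2*V)/((2*V))*(6 - 2))/2 = 1 + (V - (2*V)*(1/(2*V))*4)/2 = 1 + (V - 4)/2 = 1 + (-4 + V)/2 = 1 + (-2 + V/2) = -1 + V/2)
t(30) - 1*(-933) = (-1 + (½)*30) - 1*(-933) = (-1 + 15) + 933 = 14 + 933 = 947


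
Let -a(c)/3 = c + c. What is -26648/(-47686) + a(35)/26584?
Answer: 174599093/316921156 ≈ 0.55092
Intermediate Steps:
a(c) = -6*c (a(c) = -3*(c + c) = -6*c)
-26648/(-47686) + a(35)/26584 = -26648/(-47686) - 6*35/26584 = -26648*(-1/47686) - 210*1/26584 = 13324/23843 - 105/13292 = 174599093/316921156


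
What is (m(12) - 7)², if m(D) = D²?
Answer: 18769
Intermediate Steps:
(m(12) - 7)² = (12² - 7)² = (144 - 7)² = 137² = 18769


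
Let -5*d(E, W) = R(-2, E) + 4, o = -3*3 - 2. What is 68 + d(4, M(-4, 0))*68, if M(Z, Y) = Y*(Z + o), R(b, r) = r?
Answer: -204/5 ≈ -40.800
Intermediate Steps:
o = -11 (o = -9 - 2 = -11)
M(Z, Y) = Y*(-11 + Z) (M(Z, Y) = Y*(Z - 11) = Y*(-11 + Z))
d(E, W) = -⅘ - E/5 (d(E, W) = -(E + 4)/5 = -(4 + E)/5 = -⅘ - E/5)
68 + d(4, M(-4, 0))*68 = 68 + (-⅘ - ⅕*4)*68 = 68 + (-⅘ - ⅘)*68 = 68 - 8/5*68 = 68 - 544/5 = -204/5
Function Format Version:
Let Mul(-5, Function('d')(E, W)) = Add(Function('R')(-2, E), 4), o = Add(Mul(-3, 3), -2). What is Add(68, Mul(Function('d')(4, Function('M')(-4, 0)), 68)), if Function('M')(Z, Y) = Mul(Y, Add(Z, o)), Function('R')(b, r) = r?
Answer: Rational(-204, 5) ≈ -40.800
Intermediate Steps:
o = -11 (o = Add(-9, -2) = -11)
Function('M')(Z, Y) = Mul(Y, Add(-11, Z)) (Function('M')(Z, Y) = Mul(Y, Add(Z, -11)) = Mul(Y, Add(-11, Z)))
Function('d')(E, W) = Add(Rational(-4, 5), Mul(Rational(-1, 5), E)) (Function('d')(E, W) = Mul(Rational(-1, 5), Add(E, 4)) = Mul(Rational(-1, 5), Add(4, E)) = Add(Rational(-4, 5), Mul(Rational(-1, 5), E)))
Add(68, Mul(Function('d')(4, Function('M')(-4, 0)), 68)) = Add(68, Mul(Add(Rational(-4, 5), Mul(Rational(-1, 5), 4)), 68)) = Add(68, Mul(Add(Rational(-4, 5), Rational(-4, 5)), 68)) = Add(68, Mul(Rational(-8, 5), 68)) = Add(68, Rational(-544, 5)) = Rational(-204, 5)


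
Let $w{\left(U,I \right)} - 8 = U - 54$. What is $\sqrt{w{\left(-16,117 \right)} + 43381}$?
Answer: $\sqrt{43319} \approx 208.13$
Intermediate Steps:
$w{\left(U,I \right)} = -46 + U$ ($w{\left(U,I \right)} = 8 + \left(U - 54\right) = 8 + \left(-54 + U\right) = -46 + U$)
$\sqrt{w{\left(-16,117 \right)} + 43381} = \sqrt{\left(-46 - 16\right) + 43381} = \sqrt{-62 + 43381} = \sqrt{43319}$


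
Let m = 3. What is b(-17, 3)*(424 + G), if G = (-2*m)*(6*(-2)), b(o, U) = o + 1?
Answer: -7936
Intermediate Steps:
b(o, U) = 1 + o
G = 72 (G = (-2*3)*(6*(-2)) = -6*(-12) = 72)
b(-17, 3)*(424 + G) = (1 - 17)*(424 + 72) = -16*496 = -7936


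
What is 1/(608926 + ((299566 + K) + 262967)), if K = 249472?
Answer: 1/1420931 ≈ 7.0376e-7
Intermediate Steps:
1/(608926 + ((299566 + K) + 262967)) = 1/(608926 + ((299566 + 249472) + 262967)) = 1/(608926 + (549038 + 262967)) = 1/(608926 + 812005) = 1/1420931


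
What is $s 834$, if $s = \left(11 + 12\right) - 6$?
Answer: $14178$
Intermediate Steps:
$s = 17$ ($s = 23 - 6 = 17$)
$s 834 = 17 \cdot 834 = 14178$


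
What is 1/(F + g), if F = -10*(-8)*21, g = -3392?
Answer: -1/1712 ≈ -0.00058411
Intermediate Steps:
F = 1680 (F = 80*21 = 1680)
1/(F + g) = 1/(1680 - 3392) = 1/(-1712) = -1/1712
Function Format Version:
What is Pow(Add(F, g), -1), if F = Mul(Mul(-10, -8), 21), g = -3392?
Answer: Rational(-1, 1712) ≈ -0.00058411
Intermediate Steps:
F = 1680 (F = Mul(80, 21) = 1680)
Pow(Add(F, g), -1) = Pow(Add(1680, -3392), -1) = Pow(-1712, -1) = Rational(-1, 1712)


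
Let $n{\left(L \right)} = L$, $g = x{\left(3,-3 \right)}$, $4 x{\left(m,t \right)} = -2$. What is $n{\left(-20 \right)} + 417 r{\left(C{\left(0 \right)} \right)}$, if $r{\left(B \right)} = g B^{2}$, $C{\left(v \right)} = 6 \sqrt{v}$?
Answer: $-20$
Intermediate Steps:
$x{\left(m,t \right)} = - \frac{1}{2}$ ($x{\left(m,t \right)} = \frac{1}{4} \left(-2\right) = - \frac{1}{2}$)
$g = - \frac{1}{2} \approx -0.5$
$r{\left(B \right)} = - \frac{B^{2}}{2}$
$n{\left(-20 \right)} + 417 r{\left(C{\left(0 \right)} \right)} = -20 + 417 \left(- \frac{\left(6 \sqrt{0}\right)^{2}}{2}\right) = -20 + 417 \left(- \frac{\left(6 \cdot 0\right)^{2}}{2}\right) = -20 + 417 \left(- \frac{0^{2}}{2}\right) = -20 + 417 \left(\left(- \frac{1}{2}\right) 0\right) = -20 + 417 \cdot 0 = -20 + 0 = -20$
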